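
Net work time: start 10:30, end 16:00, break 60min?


4h 30m (270 minutes)

Total time = (16×60+0) - (10×60+30)
= 960 - 630 = 330 min
Minus break: 330 - 60 = 270 min
= 4h 30m


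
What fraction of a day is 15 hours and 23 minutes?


0.6410 (64.10%)

Total minutes: 15×60 + 23 = 923
Day = 24×60 = 1440 minutes
Fraction = 923/1440 ≈ 0.6410
As a percentage: 923/1440 × 100 ≈ 64.10%


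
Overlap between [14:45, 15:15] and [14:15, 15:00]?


Meeting A: 885-915 (in minutes from midnight)
Meeting B: 855-900
Overlap start = max(885, 855) = 885
Overlap end = min(915, 900) = 900
Overlap = max(0, 900 - 885) = 15 min

15 minutes


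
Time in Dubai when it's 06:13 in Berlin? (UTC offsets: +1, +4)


09:13

Time difference = UTC+4 - UTC+1 = +3 hours
New hour = (6 + 3) mod 24
= 9 mod 24 = 9
Minutes unchanged → 09:13


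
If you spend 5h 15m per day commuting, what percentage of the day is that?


Time: 315 minutes
Day: 1440 minutes
Percentage = (315/1440) × 100 ≈ 21.9%

21.9%


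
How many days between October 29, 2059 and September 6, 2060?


From October 29, 2059 to September 6, 2060
Rest of October 2059: 31 - 29 = 2
Full months: November 30, December 31, January 31, February 2060 29, March 31, April 30, May 31, June 30, July 31, August 31
Days into September 2060: 6
Total = 2 + 30 + 31 + 31 + 29 + 31 + 30 + 31 + 30 + 31 + 31 + 6 = 313 days

313 days


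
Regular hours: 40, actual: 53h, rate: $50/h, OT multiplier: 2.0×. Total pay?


$3300.00

Regular: 40h × $50 = $2000.00
Overtime: 53 - 40 = 13h
OT pay: 13h × $50 × 2.0 = $1300.00
Total = $2000.00 + $1300.00 = $3300.00


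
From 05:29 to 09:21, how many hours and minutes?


End time in minutes: 9×60 + 21 = 561
Start time in minutes: 5×60 + 29 = 329
Difference = 561 - 329 = 232 minutes
= 3 hours 52 minutes

3h 52m


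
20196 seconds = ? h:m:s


Hours: 20196 ÷ 3600 = 5 remainder 2196
Minutes: 2196 ÷ 60 = 36 remainder 36
Seconds: 36

5h 36m 36s


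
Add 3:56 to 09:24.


13:20

Start: 564 minutes from midnight
Add: 236 minutes
Total: 800 minutes
Hours: 800 ÷ 60 = 13 remainder 20


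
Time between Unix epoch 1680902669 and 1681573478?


670809 seconds (186.3 hours / 7.76 days)

Difference = 1681573478 - 1680902669 = 670809 seconds
In hours: 670809 / 3600 ≈ 186.3
In days: 670809 / 86400 ≈ 7.76


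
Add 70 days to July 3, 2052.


September 11, 2052

Start: July 3, 2052
Add 70 days
July 3 → August 1: 31 - 3 + 1 = 29 days (70 - 29 = 41 left)
August 1 → September 1: 31 - 1 + 1 = 31 days (41 - 31 = 10 left)
September 1 + 10 = September 11, 2052


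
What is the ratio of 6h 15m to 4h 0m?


25:16 (1.56)

Duration 1: 375 minutes
Duration 2: 240 minutes
Ratio = 375:240
GCD = 15
Simplified = 25:16
As a decimal: 25/16 ≈ 1.56


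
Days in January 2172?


Month: January (month 1)
January has 31 days

31 days


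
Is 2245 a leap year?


No

Rules: divisible by 4 AND (not by 100 OR by 400)
2245 ÷ 4 = 561 remainder 1 → not divisible by 4
Not divisible by 4 → not a leap year


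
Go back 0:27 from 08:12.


07:45

Start: 492 minutes from midnight
Subtract: 27 minutes
Remaining: 492 - 27 = 465
Hours: 7, Minutes: 45


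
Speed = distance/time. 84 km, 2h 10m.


38.8 km/h

Distance: 84 km
Time: 2h 10m = 130 min = 130/60 = 13/6 hours
Speed = 84 ÷ (13/6) = 84 × 6 / 13 = 504/13 ≈ 38.8 km/h


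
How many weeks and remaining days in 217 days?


Weeks: 217 ÷ 7 = 31 remainder 0

31 weeks 0 days


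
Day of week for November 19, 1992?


Thursday

Zeller's congruence:
q=19, m=11, k=92, j=19
h = (19 + ⌊13×12/5⌋ + 92 + ⌊92/4⌋ + ⌊19/4⌋ - 2×19) mod 7
= (19 + 31 + 92 + 23 + 4 - 38) mod 7
= 131 mod 7 = 5
h=5 → Thursday


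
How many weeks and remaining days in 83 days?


Weeks: 83 ÷ 7 = 11 remainder 6

11 weeks 6 days


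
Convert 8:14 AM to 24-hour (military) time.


08:14

Input: 8:14 AM
AM hour stays: 8


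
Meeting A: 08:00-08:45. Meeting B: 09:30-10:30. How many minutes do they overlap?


Meeting A: 480-525 (in minutes from midnight)
Meeting B: 570-630
Overlap start = max(480, 570) = 570
Overlap end = min(525, 630) = 525
Overlap = max(0, 525 - 570) = 0 min

0 minutes


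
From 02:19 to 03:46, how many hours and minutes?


End time in minutes: 3×60 + 46 = 226
Start time in minutes: 2×60 + 19 = 139
Difference = 226 - 139 = 87 minutes
= 1 hours 27 minutes

1h 27m


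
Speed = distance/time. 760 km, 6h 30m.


116.9 km/h

Distance: 760 km
Time: 6h 30m = 390 min = 390/60 = 13/2 hours
Speed = 760 ÷ (13/2) = 760 × 2 / 13 = 1520/13 ≈ 116.9 km/h


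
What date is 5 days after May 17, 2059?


Start: May 17, 2059
Add 5 days
May 17 + 5 = May 22, 2059

May 22, 2059


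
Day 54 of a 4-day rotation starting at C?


Shift D

Shifts: A, B, C, D
Start: C (index 2)
Day 54: (2 + 54 - 1) mod 4
= 55 mod 4
= 3
Index 3 → shift D


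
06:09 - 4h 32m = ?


Start: 369 minutes from midnight
Subtract: 272 minutes
Remaining: 369 - 272 = 97
Hours: 1, Minutes: 37

01:37


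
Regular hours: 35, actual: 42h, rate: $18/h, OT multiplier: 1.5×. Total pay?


$819.00

Regular: 35h × $18 = $630.00
Overtime: 42 - 35 = 7h
OT pay: 7h × $18 × 1.5 = $189.00
Total = $630.00 + $189.00 = $819.00


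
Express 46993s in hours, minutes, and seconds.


13h 3m 13s

Hours: 46993 ÷ 3600 = 13 remainder 193
Minutes: 193 ÷ 60 = 3 remainder 13
Seconds: 13


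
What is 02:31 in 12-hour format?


Hour: 2
2 < 12 → AM

2:31 AM


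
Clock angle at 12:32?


176.0°

Hour hand (12 ≡ 0 on the dial): 0×30 + 32×0.5 = 16.0°
Minute hand = 32×6 = 192°
Difference = |16.0 - 192| = 176.0°


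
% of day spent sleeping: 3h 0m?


12.5%

Time: 180 minutes
Day: 1440 minutes
Percentage = (180/1440) × 100 = 12.5%


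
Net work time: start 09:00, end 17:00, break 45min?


7h 15m (435 minutes)

Total time = (17×60+0) - (9×60+0)
= 1020 - 540 = 480 min
Minus break: 480 - 45 = 435 min
= 7h 15m


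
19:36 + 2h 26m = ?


22:02

Start: 1176 minutes from midnight
Add: 146 minutes
Total: 1322 minutes
Hours: 1322 ÷ 60 = 22 remainder 2


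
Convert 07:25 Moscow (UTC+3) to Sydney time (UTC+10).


Time difference = UTC+10 - UTC+3 = +7 hours
New hour = (7 + 7) mod 24
= 14 mod 24 = 14
Minutes unchanged → 14:25

14:25


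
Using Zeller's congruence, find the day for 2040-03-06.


Zeller's congruence:
q=6, m=3, k=40, j=20
h = (6 + ⌊13×4/5⌋ + 40 + ⌊40/4⌋ + ⌊20/4⌋ - 2×20) mod 7
= (6 + 10 + 40 + 10 + 5 - 40) mod 7
= 31 mod 7 = 3
h=3 → Tuesday

Tuesday


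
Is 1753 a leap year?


Rules: divisible by 4 AND (not by 100 OR by 400)
1753 ÷ 4 = 438 remainder 1 → not divisible by 4
Not divisible by 4 → not a leap year

No


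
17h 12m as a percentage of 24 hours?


Total minutes: 17×60 + 12 = 1032
Day = 24×60 = 1440 minutes
Fraction = 1032/1440 ≈ 0.7167
As a percentage: 1032/1440 × 100 ≈ 71.67%

0.7167 (71.67%)


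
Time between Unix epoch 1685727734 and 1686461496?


733762 seconds (203.8 hours / 8.49 days)

Difference = 1686461496 - 1685727734 = 733762 seconds
In hours: 733762 / 3600 ≈ 203.8
In days: 733762 / 86400 ≈ 8.49


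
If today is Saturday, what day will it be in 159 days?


Start: Saturday (index 5)
(5 + 159) mod 7
= 164 mod 7
= 3
Index 3 → Thursday

Thursday


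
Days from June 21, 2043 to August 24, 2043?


64 days

From June 21, 2043 to August 24, 2043
Rest of June 2043: 30 - 21 = 9
Full months: July 31
Days into August 2043: 24
Total = 9 + 31 + 24 = 64 days


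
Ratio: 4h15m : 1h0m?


Duration 1: 255 minutes
Duration 2: 60 minutes
Ratio = 255:60
GCD = 15
Simplified = 17:4
As a decimal: 17/4 = 4.25

17:4 (4.25)


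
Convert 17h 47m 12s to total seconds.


64032 seconds

Hours: 17 × 3600 = 61200
Minutes: 47 × 60 = 2820
Seconds: 12
Total = 61200 + 2820 + 12 = 64032


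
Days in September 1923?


30 days

Month: September (month 9)
September has 30 days


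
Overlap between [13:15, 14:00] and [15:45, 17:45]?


0 minutes

Meeting A: 795-840 (in minutes from midnight)
Meeting B: 945-1065
Overlap start = max(795, 945) = 945
Overlap end = min(840, 1065) = 840
Overlap = max(0, 840 - 945) = 0 min


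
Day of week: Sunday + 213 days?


Start: Sunday (index 6)
(6 + 213) mod 7
= 219 mod 7
= 2
Index 2 → Wednesday

Wednesday


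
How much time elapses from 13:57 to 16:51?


2h 54m

End time in minutes: 16×60 + 51 = 1011
Start time in minutes: 13×60 + 57 = 837
Difference = 1011 - 837 = 174 minutes
= 2 hours 54 minutes


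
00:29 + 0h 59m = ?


01:28

Start: 29 minutes from midnight
Add: 59 minutes
Total: 88 minutes
Hours: 88 ÷ 60 = 1 remainder 28


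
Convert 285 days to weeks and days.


40 weeks 5 days

Weeks: 285 ÷ 7 = 40 remainder 5


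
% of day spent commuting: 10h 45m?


Time: 645 minutes
Day: 1440 minutes
Percentage = (645/1440) × 100 ≈ 44.8%

44.8%


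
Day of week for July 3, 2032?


Zeller's congruence:
q=3, m=7, k=32, j=20
h = (3 + ⌊13×8/5⌋ + 32 + ⌊32/4⌋ + ⌊20/4⌋ - 2×20) mod 7
= (3 + 20 + 32 + 8 + 5 - 40) mod 7
= 28 mod 7 = 0
h=0 → Saturday

Saturday


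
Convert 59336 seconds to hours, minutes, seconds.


Hours: 59336 ÷ 3600 = 16 remainder 1736
Minutes: 1736 ÷ 60 = 28 remainder 56
Seconds: 56

16h 28m 56s


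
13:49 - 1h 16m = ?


Start: 829 minutes from midnight
Subtract: 76 minutes
Remaining: 829 - 76 = 753
Hours: 12, Minutes: 33

12:33


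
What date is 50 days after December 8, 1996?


January 27, 1997

Start: December 8, 1996
Add 50 days
December 8 → January 1: 31 - 8 + 1 = 24 days (50 - 24 = 26 left)
January 1 + 26 = January 27, 1997


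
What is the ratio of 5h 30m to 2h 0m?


11:4 (2.75)

Duration 1: 330 minutes
Duration 2: 120 minutes
Ratio = 330:120
GCD = 30
Simplified = 11:4
As a decimal: 11/4 = 2.75


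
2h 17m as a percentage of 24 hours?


Total minutes: 2×60 + 17 = 137
Day = 24×60 = 1440 minutes
Fraction = 137/1440 ≈ 0.0951
As a percentage: 137/1440 × 100 ≈ 9.51%

0.0951 (9.51%)


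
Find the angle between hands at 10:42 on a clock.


Hour hand = 10×30 + 42×0.5 = 321.0°
Minute hand = 42×6 = 252°
Difference = |321.0 - 252| = 69.0°

69.0°


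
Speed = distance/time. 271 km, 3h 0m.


90.3 km/h

Distance: 271 km
Time: 3 hours
Speed = 271 / 3 ≈ 90.3 km/h


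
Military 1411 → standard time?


2:11 PM

Hour: 14
14 - 12 = 2 → PM


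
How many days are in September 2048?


30 days

Month: September (month 9)
September has 30 days


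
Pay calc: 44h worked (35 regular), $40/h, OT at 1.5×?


Regular: 35h × $40 = $1400.00
Overtime: 44 - 35 = 9h
OT pay: 9h × $40 × 1.5 = $540.00
Total = $1400.00 + $540.00 = $1940.00

$1940.00


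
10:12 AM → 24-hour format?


10:12

Input: 10:12 AM
AM hour stays: 10


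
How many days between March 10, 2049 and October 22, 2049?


From March 10, 2049 to October 22, 2049
Rest of March 2049: 31 - 10 = 21
Full months: April 30, May 31, June 30, July 31, August 31, September 30
Days into October 2049: 22
Total = 21 + 30 + 31 + 30 + 31 + 31 + 30 + 22 = 226 days

226 days


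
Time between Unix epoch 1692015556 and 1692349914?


Difference = 1692349914 - 1692015556 = 334358 seconds
In hours: 334358 / 3600 ≈ 92.9
In days: 334358 / 86400 ≈ 3.87

334358 seconds (92.9 hours / 3.87 days)


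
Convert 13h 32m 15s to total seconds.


48735 seconds

Hours: 13 × 3600 = 46800
Minutes: 32 × 60 = 1920
Seconds: 15
Total = 46800 + 1920 + 15 = 48735


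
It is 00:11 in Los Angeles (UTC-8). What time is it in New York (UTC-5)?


Time difference = UTC-5 - UTC-8 = +3 hours
New hour = (0 + 3) mod 24
= 3 mod 24 = 3
Minutes unchanged → 03:11

03:11


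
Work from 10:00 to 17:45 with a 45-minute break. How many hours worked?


7h 0m (420 minutes)

Total time = (17×60+45) - (10×60+0)
= 1065 - 600 = 465 min
Minus break: 465 - 45 = 420 min
= 7h 0m


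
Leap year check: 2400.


Rules: divisible by 4 AND (not by 100 OR by 400)
2400 ÷ 4 = 600 exactly → divisible by 4
2400 ÷ 100 = 24 exactly → divisible by 100
2400 ÷ 400 = 6 exactly → divisible by 400
Divisible by 400 → leap year

Yes


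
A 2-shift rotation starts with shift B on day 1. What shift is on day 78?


Shift A

Shifts: A, B
Start: B (index 1)
Day 78: (1 + 78 - 1) mod 2
= 78 mod 2
= 0
Index 0 → shift A


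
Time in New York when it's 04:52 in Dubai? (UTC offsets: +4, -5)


19:52 (previous day)

Time difference = UTC-5 - UTC+4 = -9 hours
New hour = (4 -9) mod 24
= -5 mod 24 = 19
Minutes unchanged → 19:52; -5 < 0 → previous day


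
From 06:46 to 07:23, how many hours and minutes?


End time in minutes: 7×60 + 23 = 443
Start time in minutes: 6×60 + 46 = 406
Difference = 443 - 406 = 37 minutes
= 0 hours 37 minutes

0h 37m


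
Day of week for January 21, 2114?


Sunday

Zeller's congruence:
q=21, m=13, k=13, j=21
h = (21 + ⌊13×14/5⌋ + 13 + ⌊13/4⌋ + ⌊21/4⌋ - 2×21) mod 7
= (21 + 36 + 13 + 3 + 5 - 42) mod 7
= 36 mod 7 = 1
h=1 → Sunday


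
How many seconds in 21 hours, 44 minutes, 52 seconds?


78292 seconds

Hours: 21 × 3600 = 75600
Minutes: 44 × 60 = 2640
Seconds: 52
Total = 75600 + 2640 + 52 = 78292


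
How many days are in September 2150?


Month: September (month 9)
September has 30 days

30 days


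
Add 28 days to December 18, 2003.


Start: December 18, 2003
Add 28 days
December 18 → January 1: 31 - 18 + 1 = 14 days (28 - 14 = 14 left)
January 1 + 14 = January 15, 2004

January 15, 2004


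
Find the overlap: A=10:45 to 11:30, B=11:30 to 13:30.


Meeting A: 645-690 (in minutes from midnight)
Meeting B: 690-810
Overlap start = max(645, 690) = 690
Overlap end = min(690, 810) = 690
Overlap = max(0, 690 - 690) = 0 min

0 minutes


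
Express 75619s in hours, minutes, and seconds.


21h 0m 19s

Hours: 75619 ÷ 3600 = 21 remainder 19
Minutes: 19 ÷ 60 = 0 remainder 19
Seconds: 19


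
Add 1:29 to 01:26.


Start: 86 minutes from midnight
Add: 89 minutes
Total: 175 minutes
Hours: 175 ÷ 60 = 2 remainder 55

02:55


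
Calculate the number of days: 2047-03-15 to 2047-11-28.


258 days

From March 15, 2047 to November 28, 2047
Rest of March 2047: 31 - 15 = 16
Full months: April 30, May 31, June 30, July 31, August 31, September 30, October 31
Days into November 2047: 28
Total = 16 + 30 + 31 + 30 + 31 + 31 + 30 + 31 + 28 = 258 days


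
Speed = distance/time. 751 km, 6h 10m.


Distance: 751 km
Time: 6h 10m = 370 min = 370/60 = 37/6 hours
Speed = 751 ÷ (37/6) = 751 × 6 / 37 = 4506/37 ≈ 121.8 km/h

121.8 km/h


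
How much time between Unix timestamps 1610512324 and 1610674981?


Difference = 1610674981 - 1610512324 = 162657 seconds
In hours: 162657 / 3600 ≈ 45.2
In days: 162657 / 86400 ≈ 1.88

162657 seconds (45.2 hours / 1.88 days)


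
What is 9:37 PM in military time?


Input: 9:37 PM
PM: 9 + 12 = 21

21:37


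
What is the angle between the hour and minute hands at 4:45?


Hour hand = 4×30 + 45×0.5 = 142.5°
Minute hand = 45×6 = 270°
Difference = |142.5 - 270| = 127.5°

127.5°


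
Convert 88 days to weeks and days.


12 weeks 4 days

Weeks: 88 ÷ 7 = 12 remainder 4


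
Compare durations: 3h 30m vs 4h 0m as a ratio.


7:8 (0.88)

Duration 1: 210 minutes
Duration 2: 240 minutes
Ratio = 210:240
GCD = 30
Simplified = 7:8
As a decimal: 7/8 ≈ 0.88


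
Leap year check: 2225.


Rules: divisible by 4 AND (not by 100 OR by 400)
2225 ÷ 4 = 556 remainder 1 → not divisible by 4
Not divisible by 4 → not a leap year

No


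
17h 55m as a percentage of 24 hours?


0.7465 (74.65%)

Total minutes: 17×60 + 55 = 1075
Day = 24×60 = 1440 minutes
Fraction = 1075/1440 ≈ 0.7465
As a percentage: 1075/1440 × 100 ≈ 74.65%


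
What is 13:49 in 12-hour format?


1:49 PM

Hour: 13
13 - 12 = 1 → PM


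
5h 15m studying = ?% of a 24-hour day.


Time: 315 minutes
Day: 1440 minutes
Percentage = (315/1440) × 100 ≈ 21.9%

21.9%


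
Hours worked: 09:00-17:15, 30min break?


7h 45m (465 minutes)

Total time = (17×60+15) - (9×60+0)
= 1035 - 540 = 495 min
Minus break: 495 - 30 = 465 min
= 7h 45m


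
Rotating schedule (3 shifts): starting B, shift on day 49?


Shifts: A, B, C
Start: B (index 1)
Day 49: (1 + 49 - 1) mod 3
= 49 mod 3
= 1
Index 1 → shift B

Shift B


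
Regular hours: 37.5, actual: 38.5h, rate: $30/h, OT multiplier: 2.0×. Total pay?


$1185.00

Regular: 37.5h × $30 = $1125.00
Overtime: 38.5 - 37.5 = 1.0h
OT pay: 1.0h × $30 × 2.0 = $60.00
Total = $1125.00 + $60.00 = $1185.00


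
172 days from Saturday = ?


Start: Saturday (index 5)
(5 + 172) mod 7
= 177 mod 7
= 2
Index 2 → Wednesday

Wednesday


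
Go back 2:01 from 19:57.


17:56

Start: 1197 minutes from midnight
Subtract: 121 minutes
Remaining: 1197 - 121 = 1076
Hours: 17, Minutes: 56


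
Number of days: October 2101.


Month: October (month 10)
October has 31 days

31 days


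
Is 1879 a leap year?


Rules: divisible by 4 AND (not by 100 OR by 400)
1879 ÷ 4 = 469 remainder 3 → not divisible by 4
Not divisible by 4 → not a leap year

No


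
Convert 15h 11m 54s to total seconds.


Hours: 15 × 3600 = 54000
Minutes: 11 × 60 = 660
Seconds: 54
Total = 54000 + 660 + 54 = 54714

54714 seconds


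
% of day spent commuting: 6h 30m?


Time: 390 minutes
Day: 1440 minutes
Percentage = (390/1440) × 100 ≈ 27.1%

27.1%


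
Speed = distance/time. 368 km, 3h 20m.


110.4 km/h

Distance: 368 km
Time: 3h 20m = 200 min = 200/60 = 10/3 hours
Speed = 368 ÷ (10/3) = 368 × 3 / 10 = 1104/10 = 110.4 km/h


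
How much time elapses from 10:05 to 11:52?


1h 47m

End time in minutes: 11×60 + 52 = 712
Start time in minutes: 10×60 + 5 = 605
Difference = 712 - 605 = 107 minutes
= 1 hours 47 minutes


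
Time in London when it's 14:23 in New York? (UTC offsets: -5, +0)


Time difference = UTC+0 - UTC-5 = +5 hours
New hour = (14 + 5) mod 24
= 19 mod 24 = 19
Minutes unchanged → 19:23

19:23


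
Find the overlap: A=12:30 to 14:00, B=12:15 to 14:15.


90 minutes

Meeting A: 750-840 (in minutes from midnight)
Meeting B: 735-855
Overlap start = max(750, 735) = 750
Overlap end = min(840, 855) = 840
Overlap = max(0, 840 - 750) = 90 min


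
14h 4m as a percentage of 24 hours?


0.5861 (58.61%)

Total minutes: 14×60 + 4 = 844
Day = 24×60 = 1440 minutes
Fraction = 844/1440 ≈ 0.5861
As a percentage: 844/1440 × 100 ≈ 58.61%


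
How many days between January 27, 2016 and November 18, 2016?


296 days

From January 27, 2016 to November 18, 2016
Rest of January 2016: 31 - 27 = 4
Full months: February 2016 29, March 31, April 30, May 31, June 30, July 31, August 31, September 30, October 31
Days into November 2016: 18
Total = 4 + 29 + 31 + 30 + 31 + 30 + 31 + 31 + 30 + 31 + 18 = 296 days


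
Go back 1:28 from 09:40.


Start: 580 minutes from midnight
Subtract: 88 minutes
Remaining: 580 - 88 = 492
Hours: 8, Minutes: 12

08:12


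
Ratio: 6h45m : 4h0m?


Duration 1: 405 minutes
Duration 2: 240 minutes
Ratio = 405:240
GCD = 15
Simplified = 27:16
As a decimal: 27/16 ≈ 1.69

27:16 (1.69)


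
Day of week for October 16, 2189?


Zeller's congruence:
q=16, m=10, k=89, j=21
h = (16 + ⌊13×11/5⌋ + 89 + ⌊89/4⌋ + ⌊21/4⌋ - 2×21) mod 7
= (16 + 28 + 89 + 22 + 5 - 42) mod 7
= 118 mod 7 = 6
h=6 → Friday

Friday


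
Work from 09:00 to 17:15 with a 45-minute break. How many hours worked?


Total time = (17×60+15) - (9×60+0)
= 1035 - 540 = 495 min
Minus break: 495 - 45 = 450 min
= 7h 30m

7h 30m (450 minutes)


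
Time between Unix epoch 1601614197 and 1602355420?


Difference = 1602355420 - 1601614197 = 741223 seconds
In hours: 741223 / 3600 ≈ 205.9
In days: 741223 / 86400 ≈ 8.58

741223 seconds (205.9 hours / 8.58 days)


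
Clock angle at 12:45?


112.5°

Hour hand (12 ≡ 0 on the dial): 0×30 + 45×0.5 = 22.5°
Minute hand = 45×6 = 270°
Difference = |22.5 - 270| = 247.5°
Since > 180°: 360 - 247.5 = 112.5°


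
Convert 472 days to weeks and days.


Weeks: 472 ÷ 7 = 67 remainder 3

67 weeks 3 days


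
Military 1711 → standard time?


Hour: 17
17 - 12 = 5 → PM

5:11 PM


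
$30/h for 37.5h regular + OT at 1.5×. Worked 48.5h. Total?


$1620.00

Regular: 37.5h × $30 = $1125.00
Overtime: 48.5 - 37.5 = 11.0h
OT pay: 11.0h × $30 × 1.5 = $495.00
Total = $1125.00 + $495.00 = $1620.00


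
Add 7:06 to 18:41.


01:47 (next day)

Start: 1121 minutes from midnight
Add: 426 minutes
Total: 1547 minutes
Hours: 1547 ÷ 60 = 25 remainder 47
25 ≥ 24 → 25 - 24 = 1 (next day)


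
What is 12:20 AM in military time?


Input: 12:20 AM
12 AM → 00 (midnight)

00:20


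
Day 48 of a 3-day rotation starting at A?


Shifts: A, B, C
Start: A (index 0)
Day 48: (0 + 48 - 1) mod 3
= 47 mod 3
= 2
Index 2 → shift C

Shift C


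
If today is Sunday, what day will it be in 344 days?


Start: Sunday (index 6)
(6 + 344) mod 7
= 350 mod 7
= 0
Index 0 → Monday

Monday


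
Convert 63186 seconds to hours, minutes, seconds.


Hours: 63186 ÷ 3600 = 17 remainder 1986
Minutes: 1986 ÷ 60 = 33 remainder 6
Seconds: 6

17h 33m 6s


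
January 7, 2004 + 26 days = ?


Start: January 7, 2004
Add 26 days
January 7 → February 1: 31 - 7 + 1 = 25 days (26 - 25 = 1 left)
February 1 + 1 = February 2, 2004

February 2, 2004


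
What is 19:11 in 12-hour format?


Hour: 19
19 - 12 = 7 → PM

7:11 PM


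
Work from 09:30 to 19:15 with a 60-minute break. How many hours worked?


Total time = (19×60+15) - (9×60+30)
= 1155 - 570 = 585 min
Minus break: 585 - 60 = 525 min
= 8h 45m

8h 45m (525 minutes)


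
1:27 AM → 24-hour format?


Input: 1:27 AM
AM hour stays: 1

01:27


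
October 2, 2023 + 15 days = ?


October 17, 2023

Start: October 2, 2023
Add 15 days
October 2 + 15 = October 17, 2023


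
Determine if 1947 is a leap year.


Rules: divisible by 4 AND (not by 100 OR by 400)
1947 ÷ 4 = 486 remainder 3 → not divisible by 4
Not divisible by 4 → not a leap year

No


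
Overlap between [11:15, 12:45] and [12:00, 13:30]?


Meeting A: 675-765 (in minutes from midnight)
Meeting B: 720-810
Overlap start = max(675, 720) = 720
Overlap end = min(765, 810) = 765
Overlap = max(0, 765 - 720) = 45 min

45 minutes


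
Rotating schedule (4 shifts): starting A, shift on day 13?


Shift A

Shifts: A, B, C, D
Start: A (index 0)
Day 13: (0 + 13 - 1) mod 4
= 12 mod 4
= 0
Index 0 → shift A


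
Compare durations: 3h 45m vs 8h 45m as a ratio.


3:7 (0.43)

Duration 1: 225 minutes
Duration 2: 525 minutes
Ratio = 225:525
GCD = 75
Simplified = 3:7
As a decimal: 3/7 ≈ 0.43


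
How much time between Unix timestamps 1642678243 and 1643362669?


684426 seconds (190.1 hours / 7.92 days)

Difference = 1643362669 - 1642678243 = 684426 seconds
In hours: 684426 / 3600 ≈ 190.1
In days: 684426 / 86400 ≈ 7.92


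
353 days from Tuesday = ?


Friday

Start: Tuesday (index 1)
(1 + 353) mod 7
= 354 mod 7
= 4
Index 4 → Friday


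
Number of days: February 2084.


29 days

Month: February (month 2)
February: 28 or 29 (leap year)
2084 leap year? Yes


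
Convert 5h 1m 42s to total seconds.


18102 seconds

Hours: 5 × 3600 = 18000
Minutes: 1 × 60 = 60
Seconds: 42
Total = 18000 + 60 + 42 = 18102


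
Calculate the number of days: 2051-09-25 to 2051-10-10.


From September 25, 2051 to October 10, 2051
Rest of September 2051: 30 - 25 = 5
Days into October 2051: 10
Total = 5 + 10 = 15 days

15 days


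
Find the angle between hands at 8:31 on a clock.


Hour hand = 8×30 + 31×0.5 = 255.5°
Minute hand = 31×6 = 186°
Difference = |255.5 - 186| = 69.5°

69.5°


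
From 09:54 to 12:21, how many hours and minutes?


End time in minutes: 12×60 + 21 = 741
Start time in minutes: 9×60 + 54 = 594
Difference = 741 - 594 = 147 minutes
= 2 hours 27 minutes

2h 27m


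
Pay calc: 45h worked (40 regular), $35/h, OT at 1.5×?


Regular: 40h × $35 = $1400.00
Overtime: 45 - 40 = 5h
OT pay: 5h × $35 × 1.5 = $262.50
Total = $1400.00 + $262.50 = $1662.50

$1662.50


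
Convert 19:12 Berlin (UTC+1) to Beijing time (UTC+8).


02:12 (next day)

Time difference = UTC+8 - UTC+1 = +7 hours
New hour = (19 + 7) mod 24
= 26 mod 24 = 2
Minutes unchanged → 02:12; 26 ≥ 24 → next day


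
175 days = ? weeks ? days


25 weeks 0 days

Weeks: 175 ÷ 7 = 25 remainder 0


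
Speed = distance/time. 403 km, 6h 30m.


Distance: 403 km
Time: 6h 30m = 390 min = 390/60 = 13/2 hours
Speed = 403 ÷ (13/2) = 403 × 2 / 13 = 806/13 = 62.0 km/h

62.0 km/h


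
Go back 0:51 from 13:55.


Start: 835 minutes from midnight
Subtract: 51 minutes
Remaining: 835 - 51 = 784
Hours: 13, Minutes: 4

13:04


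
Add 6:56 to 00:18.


07:14

Start: 18 minutes from midnight
Add: 416 minutes
Total: 434 minutes
Hours: 434 ÷ 60 = 7 remainder 14


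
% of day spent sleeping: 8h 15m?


34.4%

Time: 495 minutes
Day: 1440 minutes
Percentage = (495/1440) × 100 ≈ 34.4%


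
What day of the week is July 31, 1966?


Zeller's congruence:
q=31, m=7, k=66, j=19
h = (31 + ⌊13×8/5⌋ + 66 + ⌊66/4⌋ + ⌊19/4⌋ - 2×19) mod 7
= (31 + 20 + 66 + 16 + 4 - 38) mod 7
= 99 mod 7 = 1
h=1 → Sunday

Sunday


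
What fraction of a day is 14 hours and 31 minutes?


0.6049 (60.49%)

Total minutes: 14×60 + 31 = 871
Day = 24×60 = 1440 minutes
Fraction = 871/1440 ≈ 0.6049
As a percentage: 871/1440 × 100 ≈ 60.49%


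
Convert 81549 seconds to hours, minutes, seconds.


Hours: 81549 ÷ 3600 = 22 remainder 2349
Minutes: 2349 ÷ 60 = 39 remainder 9
Seconds: 9

22h 39m 9s


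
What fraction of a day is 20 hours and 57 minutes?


Total minutes: 20×60 + 57 = 1257
Day = 24×60 = 1440 minutes
Fraction = 1257/1440 ≈ 0.8729
As a percentage: 1257/1440 × 100 ≈ 87.29%

0.8729 (87.29%)


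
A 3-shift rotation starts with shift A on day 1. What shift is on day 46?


Shifts: A, B, C
Start: A (index 0)
Day 46: (0 + 46 - 1) mod 3
= 45 mod 3
= 0
Index 0 → shift A

Shift A


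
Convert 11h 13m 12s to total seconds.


40392 seconds

Hours: 11 × 3600 = 39600
Minutes: 13 × 60 = 780
Seconds: 12
Total = 39600 + 780 + 12 = 40392


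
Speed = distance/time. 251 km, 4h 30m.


Distance: 251 km
Time: 4h 30m = 270 min = 270/60 = 9/2 hours
Speed = 251 ÷ (9/2) = 251 × 2 / 9 = 502/9 ≈ 55.8 km/h

55.8 km/h


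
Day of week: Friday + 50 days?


Start: Friday (index 4)
(4 + 50) mod 7
= 54 mod 7
= 5
Index 5 → Saturday

Saturday


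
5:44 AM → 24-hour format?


05:44

Input: 5:44 AM
AM hour stays: 5


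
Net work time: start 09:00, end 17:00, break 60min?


7h 0m (420 minutes)

Total time = (17×60+0) - (9×60+0)
= 1020 - 540 = 480 min
Minus break: 480 - 60 = 420 min
= 7h 0m


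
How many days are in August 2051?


Month: August (month 8)
August has 31 days

31 days


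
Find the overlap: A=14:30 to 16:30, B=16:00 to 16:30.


Meeting A: 870-990 (in minutes from midnight)
Meeting B: 960-990
Overlap start = max(870, 960) = 960
Overlap end = min(990, 990) = 990
Overlap = max(0, 990 - 960) = 30 min

30 minutes


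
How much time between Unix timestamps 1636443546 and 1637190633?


Difference = 1637190633 - 1636443546 = 747087 seconds
In hours: 747087 / 3600 ≈ 207.5
In days: 747087 / 86400 ≈ 8.65

747087 seconds (207.5 hours / 8.65 days)


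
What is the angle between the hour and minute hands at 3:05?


62.5°

Hour hand = 3×30 + 5×0.5 = 92.5°
Minute hand = 5×6 = 30°
Difference = |92.5 - 30| = 62.5°


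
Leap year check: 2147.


No

Rules: divisible by 4 AND (not by 100 OR by 400)
2147 ÷ 4 = 536 remainder 3 → not divisible by 4
Not divisible by 4 → not a leap year


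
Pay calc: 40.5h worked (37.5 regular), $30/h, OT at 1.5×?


$1260.00

Regular: 37.5h × $30 = $1125.00
Overtime: 40.5 - 37.5 = 3.0h
OT pay: 3.0h × $30 × 1.5 = $135.00
Total = $1125.00 + $135.00 = $1260.00


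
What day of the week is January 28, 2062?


Saturday

Zeller's congruence:
q=28, m=13, k=61, j=20
h = (28 + ⌊13×14/5⌋ + 61 + ⌊61/4⌋ + ⌊20/4⌋ - 2×20) mod 7
= (28 + 36 + 61 + 15 + 5 - 40) mod 7
= 105 mod 7 = 0
h=0 → Saturday


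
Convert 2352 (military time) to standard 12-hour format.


Hour: 23
23 - 12 = 11 → PM

11:52 PM


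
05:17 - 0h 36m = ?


04:41

Start: 317 minutes from midnight
Subtract: 36 minutes
Remaining: 317 - 36 = 281
Hours: 4, Minutes: 41


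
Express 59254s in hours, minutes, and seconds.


16h 27m 34s

Hours: 59254 ÷ 3600 = 16 remainder 1654
Minutes: 1654 ÷ 60 = 27 remainder 34
Seconds: 34


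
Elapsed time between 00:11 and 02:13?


End time in minutes: 2×60 + 13 = 133
Start time in minutes: 0×60 + 11 = 11
Difference = 133 - 11 = 122 minutes
= 2 hours 2 minutes

2h 2m


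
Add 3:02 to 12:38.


Start: 758 minutes from midnight
Add: 182 minutes
Total: 940 minutes
Hours: 940 ÷ 60 = 15 remainder 40

15:40


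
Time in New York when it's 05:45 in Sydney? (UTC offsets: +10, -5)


Time difference = UTC-5 - UTC+10 = -15 hours
New hour = (5 -15) mod 24
= -10 mod 24 = 14
Minutes unchanged → 14:45; -10 < 0 → previous day

14:45 (previous day)


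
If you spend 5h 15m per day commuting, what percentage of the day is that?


Time: 315 minutes
Day: 1440 minutes
Percentage = (315/1440) × 100 ≈ 21.9%

21.9%


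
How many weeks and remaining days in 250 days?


Weeks: 250 ÷ 7 = 35 remainder 5

35 weeks 5 days


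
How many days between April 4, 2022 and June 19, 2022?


From April 4, 2022 to June 19, 2022
Rest of April 2022: 30 - 4 = 26
Full months: May 31
Days into June 2022: 19
Total = 26 + 31 + 19 = 76 days

76 days


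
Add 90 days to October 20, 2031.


Start: October 20, 2031
Add 90 days
October 20 → November 1: 31 - 20 + 1 = 12 days (90 - 12 = 78 left)
November 1 → December 1: 30 - 1 + 1 = 30 days (78 - 30 = 48 left)
December 1 → January 1: 31 - 1 + 1 = 31 days (48 - 31 = 17 left)
January 1 + 17 = January 18, 2032

January 18, 2032


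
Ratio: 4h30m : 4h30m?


Duration 1: 270 minutes
Duration 2: 270 minutes
Ratio = 270:270
GCD = 270
Simplified = 1:1
As a decimal: 1/1 = 1.00

1:1 (1.00)


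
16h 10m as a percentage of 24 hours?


Total minutes: 16×60 + 10 = 970
Day = 24×60 = 1440 minutes
Fraction = 970/1440 ≈ 0.6736
As a percentage: 970/1440 × 100 ≈ 67.36%

0.6736 (67.36%)


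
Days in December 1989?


31 days

Month: December (month 12)
December has 31 days


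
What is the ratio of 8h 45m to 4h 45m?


Duration 1: 525 minutes
Duration 2: 285 minutes
Ratio = 525:285
GCD = 15
Simplified = 35:19
As a decimal: 35/19 ≈ 1.84

35:19 (1.84)


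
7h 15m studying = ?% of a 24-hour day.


Time: 435 minutes
Day: 1440 minutes
Percentage = (435/1440) × 100 ≈ 30.2%

30.2%


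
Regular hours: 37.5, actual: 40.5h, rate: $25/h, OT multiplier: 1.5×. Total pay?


Regular: 37.5h × $25 = $937.50
Overtime: 40.5 - 37.5 = 3.0h
OT pay: 3.0h × $25 × 1.5 = $112.50
Total = $937.50 + $112.50 = $1050.00

$1050.00


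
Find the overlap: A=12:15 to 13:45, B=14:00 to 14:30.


Meeting A: 735-825 (in minutes from midnight)
Meeting B: 840-870
Overlap start = max(735, 840) = 840
Overlap end = min(825, 870) = 825
Overlap = max(0, 825 - 840) = 0 min

0 minutes


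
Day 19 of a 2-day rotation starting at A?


Shifts: A, B
Start: A (index 0)
Day 19: (0 + 19 - 1) mod 2
= 18 mod 2
= 0
Index 0 → shift A

Shift A


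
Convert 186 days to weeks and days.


Weeks: 186 ÷ 7 = 26 remainder 4

26 weeks 4 days


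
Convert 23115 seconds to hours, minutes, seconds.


6h 25m 15s

Hours: 23115 ÷ 3600 = 6 remainder 1515
Minutes: 1515 ÷ 60 = 25 remainder 15
Seconds: 15


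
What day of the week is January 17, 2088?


Saturday

Zeller's congruence:
q=17, m=13, k=87, j=20
h = (17 + ⌊13×14/5⌋ + 87 + ⌊87/4⌋ + ⌊20/4⌋ - 2×20) mod 7
= (17 + 36 + 87 + 21 + 5 - 40) mod 7
= 126 mod 7 = 0
h=0 → Saturday


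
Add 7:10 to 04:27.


11:37

Start: 267 minutes from midnight
Add: 430 minutes
Total: 697 minutes
Hours: 697 ÷ 60 = 11 remainder 37


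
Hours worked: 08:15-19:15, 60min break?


Total time = (19×60+15) - (8×60+15)
= 1155 - 495 = 660 min
Minus break: 660 - 60 = 600 min
= 10h 0m

10h 0m (600 minutes)


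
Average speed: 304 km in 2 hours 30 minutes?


121.6 km/h

Distance: 304 km
Time: 2h 30m = 150 min = 150/60 = 5/2 hours
Speed = 304 ÷ (5/2) = 304 × 2 / 5 = 608/5 = 121.6 km/h


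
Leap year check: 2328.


Yes

Rules: divisible by 4 AND (not by 100 OR by 400)
2328 ÷ 4 = 582 exactly → divisible by 4
2328 ÷ 100 = 23 remainder 28 → not divisible by 100
Divisible by 4 but not by 100 → leap year


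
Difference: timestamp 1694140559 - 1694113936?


Difference = 1694140559 - 1694113936 = 26623 seconds
In hours: 26623 / 3600 ≈ 7.4
In days: 26623 / 86400 ≈ 0.31

26623 seconds (7.4 hours / 0.31 days)


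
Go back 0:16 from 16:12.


Start: 972 minutes from midnight
Subtract: 16 minutes
Remaining: 972 - 16 = 956
Hours: 15, Minutes: 56

15:56


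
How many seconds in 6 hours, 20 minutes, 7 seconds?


Hours: 6 × 3600 = 21600
Minutes: 20 × 60 = 1200
Seconds: 7
Total = 21600 + 1200 + 7 = 22807

22807 seconds


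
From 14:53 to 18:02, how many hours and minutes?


End time in minutes: 18×60 + 2 = 1082
Start time in minutes: 14×60 + 53 = 893
Difference = 1082 - 893 = 189 minutes
= 3 hours 9 minutes

3h 9m


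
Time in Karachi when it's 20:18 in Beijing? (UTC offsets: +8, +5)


Time difference = UTC+5 - UTC+8 = -3 hours
New hour = (20 -3) mod 24
= 17 mod 24 = 17
Minutes unchanged → 17:18

17:18


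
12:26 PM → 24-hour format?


Input: 12:26 PM
12 PM → 12 (noon)

12:26


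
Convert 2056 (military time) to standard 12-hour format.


8:56 PM

Hour: 20
20 - 12 = 8 → PM


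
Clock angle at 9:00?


90.0°

Hour hand = 9×30 + 0×0.5 = 270.0°
Minute hand = 0×6 = 0°
Difference = |270.0 - 0| = 270.0°
Since > 180°: 360 - 270.0 = 90.0°


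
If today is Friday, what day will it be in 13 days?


Thursday

Start: Friday (index 4)
(4 + 13) mod 7
= 17 mod 7
= 3
Index 3 → Thursday


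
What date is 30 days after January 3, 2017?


Start: January 3, 2017
Add 30 days
January 3 → February 1: 31 - 3 + 1 = 29 days (30 - 29 = 1 left)
February 1 + 1 = February 2, 2017

February 2, 2017


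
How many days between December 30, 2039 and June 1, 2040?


154 days

From December 30, 2039 to June 1, 2040
Rest of December 2039: 31 - 30 = 1
Full months: January 31, February 2040 29, March 31, April 30, May 31
Days into June 2040: 1
Total = 1 + 31 + 29 + 31 + 30 + 31 + 1 = 154 days


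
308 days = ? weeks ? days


44 weeks 0 days

Weeks: 308 ÷ 7 = 44 remainder 0


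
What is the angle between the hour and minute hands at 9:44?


Hour hand = 9×30 + 44×0.5 = 292.0°
Minute hand = 44×6 = 264°
Difference = |292.0 - 264| = 28.0°

28.0°


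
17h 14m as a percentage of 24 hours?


0.7181 (71.81%)

Total minutes: 17×60 + 14 = 1034
Day = 24×60 = 1440 minutes
Fraction = 1034/1440 ≈ 0.7181
As a percentage: 1034/1440 × 100 ≈ 71.81%


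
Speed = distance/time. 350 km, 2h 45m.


127.3 km/h

Distance: 350 km
Time: 2h 45m = 165 min = 165/60 = 11/4 hours
Speed = 350 ÷ (11/4) = 350 × 4 / 11 = 1400/11 ≈ 127.3 km/h


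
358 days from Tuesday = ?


Start: Tuesday (index 1)
(1 + 358) mod 7
= 359 mod 7
= 2
Index 2 → Wednesday

Wednesday


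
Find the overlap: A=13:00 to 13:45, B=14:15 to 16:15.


Meeting A: 780-825 (in minutes from midnight)
Meeting B: 855-975
Overlap start = max(780, 855) = 855
Overlap end = min(825, 975) = 825
Overlap = max(0, 825 - 855) = 0 min

0 minutes


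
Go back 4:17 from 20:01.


Start: 1201 minutes from midnight
Subtract: 257 minutes
Remaining: 1201 - 257 = 944
Hours: 15, Minutes: 44

15:44


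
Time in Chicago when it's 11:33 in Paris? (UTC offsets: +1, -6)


Time difference = UTC-6 - UTC+1 = -7 hours
New hour = (11 -7) mod 24
= 4 mod 24 = 4
Minutes unchanged → 04:33

04:33


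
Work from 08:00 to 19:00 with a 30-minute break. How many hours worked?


Total time = (19×60+0) - (8×60+0)
= 1140 - 480 = 660 min
Minus break: 660 - 30 = 630 min
= 10h 30m

10h 30m (630 minutes)


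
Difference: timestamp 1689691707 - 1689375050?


316657 seconds (88.0 hours / 3.67 days)

Difference = 1689691707 - 1689375050 = 316657 seconds
In hours: 316657 / 3600 ≈ 88.0
In days: 316657 / 86400 ≈ 3.67


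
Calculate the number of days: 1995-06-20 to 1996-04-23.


From June 20, 1995 to April 23, 1996
Rest of June 1995: 30 - 20 = 10
Full months: July 31, August 31, September 30, October 31, November 30, December 31, January 31, February 1996 29, March 31
Days into April 1996: 23
Total = 10 + 31 + 31 + 30 + 31 + 30 + 31 + 31 + 29 + 31 + 23 = 308 days

308 days


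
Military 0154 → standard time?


1:54 AM

Hour: 1
1 < 12 → AM


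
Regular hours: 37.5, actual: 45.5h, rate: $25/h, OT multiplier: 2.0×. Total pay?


$1337.50

Regular: 37.5h × $25 = $937.50
Overtime: 45.5 - 37.5 = 8.0h
OT pay: 8.0h × $25 × 2.0 = $400.00
Total = $937.50 + $400.00 = $1337.50


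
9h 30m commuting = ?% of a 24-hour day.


Time: 570 minutes
Day: 1440 minutes
Percentage = (570/1440) × 100 ≈ 39.6%

39.6%


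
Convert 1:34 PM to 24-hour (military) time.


Input: 1:34 PM
PM: 1 + 12 = 13

13:34


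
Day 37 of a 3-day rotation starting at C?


Shifts: A, B, C
Start: C (index 2)
Day 37: (2 + 37 - 1) mod 3
= 38 mod 3
= 2
Index 2 → shift C

Shift C


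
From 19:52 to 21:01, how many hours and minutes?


End time in minutes: 21×60 + 1 = 1261
Start time in minutes: 19×60 + 52 = 1192
Difference = 1261 - 1192 = 69 minutes
= 1 hours 9 minutes

1h 9m


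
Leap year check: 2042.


No

Rules: divisible by 4 AND (not by 100 OR by 400)
2042 ÷ 4 = 510 remainder 2 → not divisible by 4
Not divisible by 4 → not a leap year


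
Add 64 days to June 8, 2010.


August 11, 2010

Start: June 8, 2010
Add 64 days
June 8 → July 1: 30 - 8 + 1 = 23 days (64 - 23 = 41 left)
July 1 → August 1: 31 - 1 + 1 = 31 days (41 - 31 = 10 left)
August 1 + 10 = August 11, 2010


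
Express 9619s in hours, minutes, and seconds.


2h 40m 19s

Hours: 9619 ÷ 3600 = 2 remainder 2419
Minutes: 2419 ÷ 60 = 40 remainder 19
Seconds: 19


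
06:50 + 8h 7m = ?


Start: 410 minutes from midnight
Add: 487 minutes
Total: 897 minutes
Hours: 897 ÷ 60 = 14 remainder 57

14:57


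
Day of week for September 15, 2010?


Zeller's congruence:
q=15, m=9, k=10, j=20
h = (15 + ⌊13×10/5⌋ + 10 + ⌊10/4⌋ + ⌊20/4⌋ - 2×20) mod 7
= (15 + 26 + 10 + 2 + 5 - 40) mod 7
= 18 mod 7 = 4
h=4 → Wednesday

Wednesday


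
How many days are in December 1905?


Month: December (month 12)
December has 31 days

31 days


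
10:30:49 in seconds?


Hours: 10 × 3600 = 36000
Minutes: 30 × 60 = 1800
Seconds: 49
Total = 36000 + 1800 + 49 = 37849

37849 seconds


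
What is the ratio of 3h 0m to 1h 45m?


12:7 (1.71)

Duration 1: 180 minutes
Duration 2: 105 minutes
Ratio = 180:105
GCD = 15
Simplified = 12:7
As a decimal: 12/7 ≈ 1.71


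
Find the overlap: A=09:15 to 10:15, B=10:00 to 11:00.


15 minutes

Meeting A: 555-615 (in minutes from midnight)
Meeting B: 600-660
Overlap start = max(555, 600) = 600
Overlap end = min(615, 660) = 615
Overlap = max(0, 615 - 600) = 15 min
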